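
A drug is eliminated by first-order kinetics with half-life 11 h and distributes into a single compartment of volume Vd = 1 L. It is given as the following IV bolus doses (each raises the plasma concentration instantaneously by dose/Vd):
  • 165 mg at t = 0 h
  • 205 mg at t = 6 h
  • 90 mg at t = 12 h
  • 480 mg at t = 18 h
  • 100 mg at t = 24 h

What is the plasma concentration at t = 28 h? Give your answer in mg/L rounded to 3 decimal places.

k = ln 2 / 11 = 0.06301 per h
Dose 1 (165 mg at t=0 h): 165·exp(−0.06301·28) = 28.263 mg/L
Dose 2 (205 mg at t=6 h): 205·exp(−0.06301·22) = 51.250 mg/L
Dose 3 (90 mg at t=12 h): 90·exp(−0.06301·16) = 32.838 mg/L
Dose 4 (480 mg at t=18 h): 480·exp(−0.06301·10) = 255.610 mg/L
Dose 5 (100 mg at t=24 h): 100·exp(−0.06301·4) = 77.720 mg/L
C(28) = 28.263 + 51.250 + 32.838 + 255.610 + 77.720 = 445.682 mg/L

445.682 mg/L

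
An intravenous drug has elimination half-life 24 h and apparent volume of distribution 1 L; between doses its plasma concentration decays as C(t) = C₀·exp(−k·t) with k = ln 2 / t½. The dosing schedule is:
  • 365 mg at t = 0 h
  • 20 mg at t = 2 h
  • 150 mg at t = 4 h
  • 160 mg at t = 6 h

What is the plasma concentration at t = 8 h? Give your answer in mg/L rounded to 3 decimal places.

591.173 mg/L

k = ln 2 / 24 = 0.02888 per h
Dose 1 (365 mg at t=0 h): 365·exp(−0.02888·8) = 289.701 mg/L
Dose 2 (20 mg at t=2 h): 20·exp(−0.02888·6) = 16.818 mg/L
Dose 3 (150 mg at t=4 h): 150·exp(−0.02888·4) = 133.635 mg/L
Dose 4 (160 mg at t=6 h): 160·exp(−0.02888·2) = 151.020 mg/L
C(8) = 289.701 + 16.818 + 133.635 + 151.020 = 591.173 mg/L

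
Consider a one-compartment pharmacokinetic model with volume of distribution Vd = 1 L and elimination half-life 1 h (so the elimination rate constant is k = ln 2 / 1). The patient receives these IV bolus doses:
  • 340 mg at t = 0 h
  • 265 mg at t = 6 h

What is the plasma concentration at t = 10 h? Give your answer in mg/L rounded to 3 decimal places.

k = ln 2 / 1 = 0.69315 per h
Dose 1 (340 mg at t=0 h): 340·exp(−0.69315·10) = 0.332 mg/L
Dose 2 (265 mg at t=6 h): 265·exp(−0.69315·4) = 16.562 mg/L
C(10) = 0.332 + 16.562 = 16.895 mg/L

16.895 mg/L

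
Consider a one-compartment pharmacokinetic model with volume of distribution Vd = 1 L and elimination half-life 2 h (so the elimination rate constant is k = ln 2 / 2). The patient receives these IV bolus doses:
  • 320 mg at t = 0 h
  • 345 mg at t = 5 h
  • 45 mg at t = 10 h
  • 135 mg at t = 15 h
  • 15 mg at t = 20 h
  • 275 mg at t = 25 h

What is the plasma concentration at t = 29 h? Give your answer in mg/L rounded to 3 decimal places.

k = ln 2 / 2 = 0.34657 per h
Dose 1 (320 mg at t=0 h): 320·exp(−0.34657·29) = 0.014 mg/L
Dose 2 (345 mg at t=5 h): 345·exp(−0.34657·24) = 0.084 mg/L
Dose 3 (45 mg at t=10 h): 45·exp(−0.34657·19) = 0.062 mg/L
Dose 4 (135 mg at t=15 h): 135·exp(−0.34657·14) = 1.055 mg/L
Dose 5 (15 mg at t=20 h): 15·exp(−0.34657·9) = 0.663 mg/L
Dose 6 (275 mg at t=25 h): 275·exp(−0.34657·4) = 68.750 mg/L
C(29) = 0.014 + 0.084 + 0.062 + 1.055 + 0.663 + 68.750 = 70.628 mg/L

70.628 mg/L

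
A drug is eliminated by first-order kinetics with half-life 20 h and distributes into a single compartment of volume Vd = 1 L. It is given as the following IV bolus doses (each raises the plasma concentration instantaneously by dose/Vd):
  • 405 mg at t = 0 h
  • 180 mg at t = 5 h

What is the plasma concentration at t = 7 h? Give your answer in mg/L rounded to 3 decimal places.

485.702 mg/L

k = ln 2 / 20 = 0.03466 per h
Dose 1 (405 mg at t=0 h): 405·exp(−0.03466·7) = 317.757 mg/L
Dose 2 (180 mg at t=5 h): 180·exp(−0.03466·2) = 167.946 mg/L
C(7) = 317.757 + 167.946 = 485.702 mg/L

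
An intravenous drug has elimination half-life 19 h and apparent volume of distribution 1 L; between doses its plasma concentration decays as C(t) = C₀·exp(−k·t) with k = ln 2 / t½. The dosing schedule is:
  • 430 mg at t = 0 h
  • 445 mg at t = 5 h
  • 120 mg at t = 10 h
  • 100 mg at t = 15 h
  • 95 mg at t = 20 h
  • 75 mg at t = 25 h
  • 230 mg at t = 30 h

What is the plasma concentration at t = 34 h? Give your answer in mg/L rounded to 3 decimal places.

k = ln 2 / 19 = 0.03648 per h
Dose 1 (430 mg at t=0 h): 430·exp(−0.03648·34) = 124.389 mg/L
Dose 2 (445 mg at t=5 h): 445·exp(−0.03648·29) = 154.487 mg/L
Dose 3 (120 mg at t=10 h): 120·exp(−0.03648·24) = 49.996 mg/L
Dose 4 (100 mg at t=15 h): 100·exp(−0.03648·19) = 50.000 mg/L
Dose 5 (95 mg at t=20 h): 95·exp(−0.03648·14) = 57.005 mg/L
Dose 6 (75 mg at t=25 h): 75·exp(−0.03648·9) = 54.009 mg/L
Dose 7 (230 mg at t=30 h): 230·exp(−0.03648·4) = 198.771 mg/L
C(34) = 124.389 + 154.487 + 49.996 + 50.000 + 57.005 + 54.009 + 198.771 = 688.658 mg/L

688.658 mg/L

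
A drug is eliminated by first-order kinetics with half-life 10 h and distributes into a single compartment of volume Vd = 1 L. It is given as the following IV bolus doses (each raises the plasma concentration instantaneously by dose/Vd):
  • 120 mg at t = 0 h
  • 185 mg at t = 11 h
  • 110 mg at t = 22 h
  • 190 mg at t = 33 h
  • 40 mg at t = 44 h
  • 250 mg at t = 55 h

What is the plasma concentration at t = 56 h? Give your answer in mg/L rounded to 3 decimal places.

k = ln 2 / 10 = 0.06931 per h
Dose 1 (120 mg at t=0 h): 120·exp(−0.06931·56) = 2.474 mg/L
Dose 2 (185 mg at t=11 h): 185·exp(−0.06931·45) = 8.176 mg/L
Dose 3 (110 mg at t=22 h): 110·exp(−0.06931·34) = 10.421 mg/L
Dose 4 (190 mg at t=33 h): 190·exp(−0.06931·23) = 38.582 mg/L
Dose 5 (40 mg at t=44 h): 40·exp(−0.06931·12) = 17.411 mg/L
Dose 6 (250 mg at t=55 h): 250·exp(−0.06931·1) = 233.258 mg/L
C(56) = 2.474 + 8.176 + 10.421 + 38.582 + 17.411 + 233.258 = 310.322 mg/L

310.322 mg/L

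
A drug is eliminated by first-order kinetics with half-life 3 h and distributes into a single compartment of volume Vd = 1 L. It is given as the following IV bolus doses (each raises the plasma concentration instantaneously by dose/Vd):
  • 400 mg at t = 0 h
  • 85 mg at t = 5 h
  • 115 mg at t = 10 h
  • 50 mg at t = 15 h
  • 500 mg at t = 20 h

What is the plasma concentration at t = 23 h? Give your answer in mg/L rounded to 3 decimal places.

266.876 mg/L

k = ln 2 / 3 = 0.23105 per h
Dose 1 (400 mg at t=0 h): 400·exp(−0.23105·23) = 1.969 mg/L
Dose 2 (85 mg at t=5 h): 85·exp(−0.23105·18) = 1.328 mg/L
Dose 3 (115 mg at t=10 h): 115·exp(−0.23105·13) = 5.705 mg/L
Dose 4 (50 mg at t=15 h): 50·exp(−0.23105·8) = 7.875 mg/L
Dose 5 (500 mg at t=20 h): 500·exp(−0.23105·3) = 250.000 mg/L
C(23) = 1.969 + 1.328 + 5.705 + 7.875 + 250.000 = 266.876 mg/L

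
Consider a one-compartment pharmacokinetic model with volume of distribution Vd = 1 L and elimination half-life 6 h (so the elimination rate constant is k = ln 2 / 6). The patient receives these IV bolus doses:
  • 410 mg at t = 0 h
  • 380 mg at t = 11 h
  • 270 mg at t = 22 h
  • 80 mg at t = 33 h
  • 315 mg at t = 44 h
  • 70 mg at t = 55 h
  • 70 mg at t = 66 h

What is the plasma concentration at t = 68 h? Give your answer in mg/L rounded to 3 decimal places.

94.253 mg/L

k = ln 2 / 6 = 0.11552 per h
Dose 1 (410 mg at t=0 h): 410·exp(−0.11552·68) = 0.159 mg/L
Dose 2 (380 mg at t=11 h): 380·exp(−0.11552·57) = 0.525 mg/L
Dose 3 (270 mg at t=22 h): 270·exp(−0.11552·46) = 1.329 mg/L
Dose 4 (80 mg at t=33 h): 80·exp(−0.11552·35) = 1.403 mg/L
Dose 5 (315 mg at t=44 h): 315·exp(−0.11552·24) = 19.688 mg/L
Dose 6 (70 mg at t=55 h): 70·exp(−0.11552·13) = 15.591 mg/L
Dose 7 (70 mg at t=66 h): 70·exp(−0.11552·2) = 55.559 mg/L
C(68) = 0.159 + 0.525 + 1.329 + 1.403 + 19.688 + 15.591 + 55.559 = 94.253 mg/L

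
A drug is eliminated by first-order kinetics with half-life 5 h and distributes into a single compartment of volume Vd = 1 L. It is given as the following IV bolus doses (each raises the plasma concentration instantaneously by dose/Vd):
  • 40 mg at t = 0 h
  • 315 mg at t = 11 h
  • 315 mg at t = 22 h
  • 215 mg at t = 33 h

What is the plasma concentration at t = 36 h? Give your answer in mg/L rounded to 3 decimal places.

k = ln 2 / 5 = 0.13863 per h
Dose 1 (40 mg at t=0 h): 40·exp(−0.13863·36) = 0.272 mg/L
Dose 2 (315 mg at t=11 h): 315·exp(−0.13863·25) = 9.844 mg/L
Dose 3 (315 mg at t=22 h): 315·exp(−0.13863·14) = 45.230 mg/L
Dose 4 (215 mg at t=33 h): 215·exp(−0.13863·3) = 141.847 mg/L
C(36) = 0.272 + 9.844 + 45.230 + 141.847 = 197.193 mg/L

197.193 mg/L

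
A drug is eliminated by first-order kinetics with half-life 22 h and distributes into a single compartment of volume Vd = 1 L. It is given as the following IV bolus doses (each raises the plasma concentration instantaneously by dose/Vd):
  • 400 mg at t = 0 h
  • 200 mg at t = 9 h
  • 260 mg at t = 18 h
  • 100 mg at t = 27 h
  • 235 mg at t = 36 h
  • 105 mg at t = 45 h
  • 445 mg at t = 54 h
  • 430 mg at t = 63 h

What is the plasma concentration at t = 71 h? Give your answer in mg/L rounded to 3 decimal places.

863.977 mg/L

k = ln 2 / 22 = 0.03151 per h
Dose 1 (400 mg at t=0 h): 400·exp(−0.03151·71) = 42.712 mg/L
Dose 2 (200 mg at t=9 h): 200·exp(−0.03151·62) = 28.358 mg/L
Dose 3 (260 mg at t=18 h): 260·exp(−0.03151·53) = 48.951 mg/L
Dose 4 (100 mg at t=27 h): 100·exp(−0.03151·44) = 25.000 mg/L
Dose 5 (235 mg at t=36 h): 235·exp(−0.03151·35) = 78.011 mg/L
Dose 6 (105 mg at t=45 h): 105·exp(−0.03151·26) = 46.284 mg/L
Dose 7 (445 mg at t=54 h): 445·exp(−0.03151·17) = 260.463 mg/L
Dose 8 (430 mg at t=63 h): 430·exp(−0.03151·8) = 334.197 mg/L
C(71) = 42.712 + 28.358 + 48.951 + 25.000 + 78.011 + 46.284 + 260.463 + 334.197 = 863.977 mg/L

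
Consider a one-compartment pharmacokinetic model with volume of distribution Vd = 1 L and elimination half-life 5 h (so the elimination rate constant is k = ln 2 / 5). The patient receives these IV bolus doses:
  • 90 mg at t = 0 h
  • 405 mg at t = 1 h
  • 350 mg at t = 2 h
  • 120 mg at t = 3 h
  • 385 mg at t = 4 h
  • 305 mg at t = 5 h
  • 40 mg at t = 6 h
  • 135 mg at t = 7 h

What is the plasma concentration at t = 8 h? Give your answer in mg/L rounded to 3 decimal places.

k = ln 2 / 5 = 0.13863 per h
Dose 1 (90 mg at t=0 h): 90·exp(−0.13863·8) = 29.689 mg/L
Dose 2 (405 mg at t=1 h): 405·exp(−0.13863·7) = 153.466 mg/L
Dose 3 (350 mg at t=2 h): 350·exp(−0.13863·6) = 152.346 mg/L
Dose 4 (120 mg at t=3 h): 120·exp(−0.13863·5) = 60.000 mg/L
Dose 5 (385 mg at t=4 h): 385·exp(−0.13863·4) = 221.124 mg/L
Dose 6 (305 mg at t=5 h): 305·exp(−0.13863·3) = 201.225 mg/L
Dose 7 (40 mg at t=6 h): 40·exp(−0.13863·2) = 30.314 mg/L
Dose 8 (135 mg at t=7 h): 135·exp(−0.13863·1) = 117.524 mg/L
C(8) = 29.689 + 153.466 + 152.346 + 60.000 + 221.124 + 201.225 + 30.314 + 117.524 = 965.690 mg/L

965.690 mg/L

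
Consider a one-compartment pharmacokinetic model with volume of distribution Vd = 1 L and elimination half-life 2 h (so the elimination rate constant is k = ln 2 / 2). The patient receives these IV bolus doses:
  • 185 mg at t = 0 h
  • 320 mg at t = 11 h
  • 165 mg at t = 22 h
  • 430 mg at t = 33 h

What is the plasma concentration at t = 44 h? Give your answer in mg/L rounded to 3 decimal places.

9.586 mg/L

k = ln 2 / 2 = 0.34657 per h
Dose 1 (185 mg at t=0 h): 185·exp(−0.34657·44) = 0.000 mg/L
Dose 2 (320 mg at t=11 h): 320·exp(−0.34657·33) = 0.003 mg/L
Dose 3 (165 mg at t=22 h): 165·exp(−0.34657·22) = 0.081 mg/L
Dose 4 (430 mg at t=33 h): 430·exp(−0.34657·11) = 9.502 mg/L
C(44) = 0.000 + 0.003 + 0.081 + 9.502 = 9.586 mg/L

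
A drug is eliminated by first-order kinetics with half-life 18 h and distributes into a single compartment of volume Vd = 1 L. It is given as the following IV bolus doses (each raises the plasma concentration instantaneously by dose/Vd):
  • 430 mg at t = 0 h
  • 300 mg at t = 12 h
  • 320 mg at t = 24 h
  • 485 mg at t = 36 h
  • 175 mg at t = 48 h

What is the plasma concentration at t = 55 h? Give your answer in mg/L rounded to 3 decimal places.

572.974 mg/L

k = ln 2 / 18 = 0.03851 per h
Dose 1 (430 mg at t=0 h): 430·exp(−0.03851·55) = 51.720 mg/L
Dose 2 (300 mg at t=12 h): 300·exp(−0.03851·43) = 57.279 mg/L
Dose 3 (320 mg at t=24 h): 320·exp(−0.03851·31) = 96.986 mg/L
Dose 4 (485 mg at t=36 h): 485·exp(−0.03851·19) = 233.339 mg/L
Dose 5 (175 mg at t=48 h): 175·exp(−0.03851·7) = 133.651 mg/L
C(55) = 51.720 + 57.279 + 96.986 + 233.339 + 133.651 = 572.974 mg/L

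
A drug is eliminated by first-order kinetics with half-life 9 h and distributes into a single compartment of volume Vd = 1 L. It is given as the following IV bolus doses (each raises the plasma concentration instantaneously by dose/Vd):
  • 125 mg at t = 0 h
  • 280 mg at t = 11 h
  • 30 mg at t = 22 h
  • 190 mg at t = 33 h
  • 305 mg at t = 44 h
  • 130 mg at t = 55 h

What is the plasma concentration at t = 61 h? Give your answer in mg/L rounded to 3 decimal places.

k = ln 2 / 9 = 0.07702 per h
Dose 1 (125 mg at t=0 h): 125·exp(−0.07702·61) = 1.139 mg/L
Dose 2 (280 mg at t=11 h): 280·exp(−0.07702·50) = 5.953 mg/L
Dose 3 (30 mg at t=22 h): 30·exp(−0.07702·39) = 1.488 mg/L
Dose 4 (190 mg at t=33 h): 190·exp(−0.07702·28) = 21.990 mg/L
Dose 5 (305 mg at t=44 h): 305·exp(−0.07702·17) = 82.355 mg/L
Dose 6 (130 mg at t=55 h): 130·exp(−0.07702·6) = 81.895 mg/L
C(61) = 1.139 + 5.953 + 1.488 + 21.990 + 82.355 + 81.895 = 194.820 mg/L

194.820 mg/L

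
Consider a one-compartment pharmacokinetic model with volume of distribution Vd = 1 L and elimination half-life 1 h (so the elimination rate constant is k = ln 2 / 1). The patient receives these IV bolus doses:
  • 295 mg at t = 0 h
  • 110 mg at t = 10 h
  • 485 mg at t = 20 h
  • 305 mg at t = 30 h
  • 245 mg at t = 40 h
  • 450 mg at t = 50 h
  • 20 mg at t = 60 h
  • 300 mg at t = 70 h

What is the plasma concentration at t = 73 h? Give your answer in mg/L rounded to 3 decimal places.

k = ln 2 / 1 = 0.69315 per h
Dose 1 (295 mg at t=0 h): 295·exp(−0.69315·73) = 0.000 mg/L
Dose 2 (110 mg at t=10 h): 110·exp(−0.69315·63) = 0.000 mg/L
Dose 3 (485 mg at t=20 h): 485·exp(−0.69315·53) = 0.000 mg/L
Dose 4 (305 mg at t=30 h): 305·exp(−0.69315·43) = 0.000 mg/L
Dose 5 (245 mg at t=40 h): 245·exp(−0.69315·33) = 0.000 mg/L
Dose 6 (450 mg at t=50 h): 450·exp(−0.69315·23) = 0.000 mg/L
Dose 7 (20 mg at t=60 h): 20·exp(−0.69315·13) = 0.002 mg/L
Dose 8 (300 mg at t=70 h): 300·exp(−0.69315·3) = 37.500 mg/L
C(73) = 0.000 + 0.000 + 0.000 + 0.000 + 0.000 + 0.000 + 0.002 + 37.500 = 37.502 mg/L

37.502 mg/L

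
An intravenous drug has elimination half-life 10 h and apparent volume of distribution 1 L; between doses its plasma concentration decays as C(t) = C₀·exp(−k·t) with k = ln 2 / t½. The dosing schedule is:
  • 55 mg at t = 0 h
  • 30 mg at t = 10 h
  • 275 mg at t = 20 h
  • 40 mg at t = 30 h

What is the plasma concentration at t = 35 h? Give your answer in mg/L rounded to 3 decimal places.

135.676 mg/L

k = ln 2 / 10 = 0.06931 per h
Dose 1 (55 mg at t=0 h): 55·exp(−0.06931·35) = 4.861 mg/L
Dose 2 (30 mg at t=10 h): 30·exp(−0.06931·25) = 5.303 mg/L
Dose 3 (275 mg at t=20 h): 275·exp(−0.06931·15) = 97.227 mg/L
Dose 4 (40 mg at t=30 h): 40·exp(−0.06931·5) = 28.284 mg/L
C(35) = 4.861 + 5.303 + 97.227 + 28.284 = 135.676 mg/L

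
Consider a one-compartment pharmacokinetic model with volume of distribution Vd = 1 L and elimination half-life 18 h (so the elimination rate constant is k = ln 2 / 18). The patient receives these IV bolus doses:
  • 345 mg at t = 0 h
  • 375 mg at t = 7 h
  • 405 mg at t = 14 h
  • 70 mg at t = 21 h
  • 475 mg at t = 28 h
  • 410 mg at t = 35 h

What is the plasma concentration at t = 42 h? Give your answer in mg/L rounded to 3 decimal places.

k = ln 2 / 18 = 0.03851 per h
Dose 1 (345 mg at t=0 h): 345·exp(−0.03851·42) = 68.457 mg/L
Dose 2 (375 mg at t=7 h): 375·exp(−0.03851·35) = 97.431 mg/L
Dose 3 (405 mg at t=14 h): 405·exp(−0.03851·28) = 137.780 mg/L
Dose 4 (70 mg at t=21 h): 70·exp(−0.03851·21) = 31.181 mg/L
Dose 5 (475 mg at t=28 h): 475·exp(−0.03851·14) = 277.051 mg/L
Dose 6 (410 mg at t=35 h): 410·exp(−0.03851·7) = 313.124 mg/L
C(42) = 68.457 + 97.431 + 137.780 + 31.181 + 277.051 + 313.124 = 925.024 mg/L

925.024 mg/L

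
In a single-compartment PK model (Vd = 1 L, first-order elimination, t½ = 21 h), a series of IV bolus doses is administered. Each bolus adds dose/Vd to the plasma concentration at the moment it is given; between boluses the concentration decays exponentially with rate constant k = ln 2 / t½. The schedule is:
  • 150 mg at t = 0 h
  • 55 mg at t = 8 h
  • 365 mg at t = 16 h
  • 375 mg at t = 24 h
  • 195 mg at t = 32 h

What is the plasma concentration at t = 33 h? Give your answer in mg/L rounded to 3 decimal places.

750.121 mg/L

k = ln 2 / 21 = 0.03301 per h
Dose 1 (150 mg at t=0 h): 150·exp(−0.03301·33) = 50.471 mg/L
Dose 2 (55 mg at t=8 h): 55·exp(−0.03301·25) = 24.099 mg/L
Dose 3 (365 mg at t=16 h): 365·exp(−0.03301·17) = 208.258 mg/L
Dose 4 (375 mg at t=24 h): 375·exp(−0.03301·9) = 278.624 mg/L
Dose 5 (195 mg at t=32 h): 195·exp(−0.03301·1) = 188.669 mg/L
C(33) = 50.471 + 24.099 + 208.258 + 278.624 + 188.669 = 750.121 mg/L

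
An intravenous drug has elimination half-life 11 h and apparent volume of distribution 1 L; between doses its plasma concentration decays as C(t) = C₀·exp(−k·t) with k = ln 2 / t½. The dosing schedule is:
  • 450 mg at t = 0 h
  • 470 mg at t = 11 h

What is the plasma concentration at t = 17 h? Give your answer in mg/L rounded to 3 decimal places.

476.197 mg/L

k = ln 2 / 11 = 0.06301 per h
Dose 1 (450 mg at t=0 h): 450·exp(−0.06301·17) = 154.164 mg/L
Dose 2 (470 mg at t=11 h): 470·exp(−0.06301·6) = 322.032 mg/L
C(17) = 154.164 + 322.032 = 476.197 mg/L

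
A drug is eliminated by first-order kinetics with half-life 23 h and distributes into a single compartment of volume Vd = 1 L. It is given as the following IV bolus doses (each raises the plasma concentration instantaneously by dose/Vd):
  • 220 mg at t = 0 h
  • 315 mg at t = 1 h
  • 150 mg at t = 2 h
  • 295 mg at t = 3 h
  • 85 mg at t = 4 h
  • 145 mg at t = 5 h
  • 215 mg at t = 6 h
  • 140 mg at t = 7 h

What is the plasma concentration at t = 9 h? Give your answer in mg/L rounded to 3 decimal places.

k = ln 2 / 23 = 0.03014 per h
Dose 1 (220 mg at t=0 h): 220·exp(−0.03014·9) = 167.737 mg/L
Dose 2 (315 mg at t=1 h): 315·exp(−0.03014·8) = 247.517 mg/L
Dose 3 (150 mg at t=2 h): 150·exp(−0.03014·7) = 121.471 mg/L
Dose 4 (295 mg at t=3 h): 295·exp(−0.03014·6) = 246.202 mg/L
Dose 5 (85 mg at t=4 h): 85·exp(−0.03014·5) = 73.110 mg/L
Dose 6 (145 mg at t=5 h): 145·exp(−0.03014·4) = 128.533 mg/L
Dose 7 (215 mg at t=6 h): 215·exp(−0.03014·3) = 196.415 mg/L
Dose 8 (140 mg at t=7 h): 140·exp(−0.03014·2) = 131.811 mg/L
C(9) = 167.737 + 247.517 + 121.471 + 246.202 + 73.110 + 128.533 + 196.415 + 131.811 = 1312.796 mg/L

1312.796 mg/L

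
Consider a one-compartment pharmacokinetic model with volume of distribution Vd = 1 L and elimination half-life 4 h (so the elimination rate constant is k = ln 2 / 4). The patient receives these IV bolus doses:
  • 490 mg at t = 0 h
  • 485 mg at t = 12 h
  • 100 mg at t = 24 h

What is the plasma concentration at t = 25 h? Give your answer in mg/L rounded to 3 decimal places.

141.507 mg/L

k = ln 2 / 4 = 0.17329 per h
Dose 1 (490 mg at t=0 h): 490·exp(−0.17329·25) = 6.438 mg/L
Dose 2 (485 mg at t=12 h): 485·exp(−0.17329·13) = 50.979 mg/L
Dose 3 (100 mg at t=24 h): 100·exp(−0.17329·1) = 84.090 mg/L
C(25) = 6.438 + 50.979 + 84.090 = 141.507 mg/L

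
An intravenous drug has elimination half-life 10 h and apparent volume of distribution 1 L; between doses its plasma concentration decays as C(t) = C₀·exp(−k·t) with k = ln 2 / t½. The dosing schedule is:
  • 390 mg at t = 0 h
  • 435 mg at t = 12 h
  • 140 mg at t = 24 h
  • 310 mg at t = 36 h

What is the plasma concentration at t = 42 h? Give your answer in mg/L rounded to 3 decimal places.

k = ln 2 / 10 = 0.06931 per h
Dose 1 (390 mg at t=0 h): 390·exp(−0.06931·42) = 21.220 mg/L
Dose 2 (435 mg at t=12 h): 435·exp(−0.06931·30) = 54.375 mg/L
Dose 3 (140 mg at t=24 h): 140·exp(−0.06931·18) = 40.204 mg/L
Dose 4 (310 mg at t=36 h): 310·exp(−0.06931·6) = 204.524 mg/L
C(42) = 21.220 + 54.375 + 40.204 + 204.524 = 320.323 mg/L

320.323 mg/L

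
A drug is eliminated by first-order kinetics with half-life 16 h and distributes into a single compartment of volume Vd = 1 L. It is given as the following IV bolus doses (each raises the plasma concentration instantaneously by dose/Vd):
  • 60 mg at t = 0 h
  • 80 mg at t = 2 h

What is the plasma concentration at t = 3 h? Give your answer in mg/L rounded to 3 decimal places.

129.296 mg/L

k = ln 2 / 16 = 0.04332 per h
Dose 1 (60 mg at t=0 h): 60·exp(−0.04332·3) = 52.688 mg/L
Dose 2 (80 mg at t=2 h): 80·exp(−0.04332·1) = 76.608 mg/L
C(3) = 52.688 + 76.608 = 129.296 mg/L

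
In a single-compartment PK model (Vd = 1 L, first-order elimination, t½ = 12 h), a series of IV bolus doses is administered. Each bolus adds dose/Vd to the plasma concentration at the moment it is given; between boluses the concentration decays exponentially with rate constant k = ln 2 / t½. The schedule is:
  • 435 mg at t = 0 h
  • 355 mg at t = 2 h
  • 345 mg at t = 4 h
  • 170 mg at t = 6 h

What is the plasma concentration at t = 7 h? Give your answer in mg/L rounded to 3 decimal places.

1006.845 mg/L

k = ln 2 / 12 = 0.05776 per h
Dose 1 (435 mg at t=0 h): 435·exp(−0.05776·7) = 290.328 mg/L
Dose 2 (355 mg at t=2 h): 355·exp(−0.05776·5) = 265.950 mg/L
Dose 3 (345 mg at t=4 h): 345·exp(−0.05776·3) = 290.109 mg/L
Dose 4 (170 mg at t=6 h): 170·exp(−0.05776·1) = 160.459 mg/L
C(7) = 290.328 + 265.950 + 290.109 + 160.459 = 1006.845 mg/L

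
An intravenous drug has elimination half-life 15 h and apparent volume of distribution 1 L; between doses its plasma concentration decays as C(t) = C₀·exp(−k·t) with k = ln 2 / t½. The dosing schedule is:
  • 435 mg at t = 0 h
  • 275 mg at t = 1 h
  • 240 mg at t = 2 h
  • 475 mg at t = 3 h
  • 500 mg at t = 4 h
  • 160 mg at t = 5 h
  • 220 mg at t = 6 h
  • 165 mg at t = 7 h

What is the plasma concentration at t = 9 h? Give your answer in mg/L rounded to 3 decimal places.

k = ln 2 / 15 = 0.04621 per h
Dose 1 (435 mg at t=0 h): 435·exp(−0.04621·9) = 286.993 mg/L
Dose 2 (275 mg at t=1 h): 275·exp(−0.04621·8) = 190.013 mg/L
Dose 3 (240 mg at t=2 h): 240·exp(−0.04621·7) = 173.672 mg/L
Dose 4 (475 mg at t=3 h): 475·exp(−0.04621·6) = 359.983 mg/L
Dose 5 (500 mg at t=4 h): 500·exp(−0.04621·5) = 396.850 mg/L
Dose 6 (160 mg at t=5 h): 160·exp(−0.04621·4) = 132.998 mg/L
Dose 7 (220 mg at t=6 h): 220·exp(−0.04621·3) = 191.521 mg/L
Dose 8 (165 mg at t=7 h): 165·exp(−0.04621·2) = 150.434 mg/L
C(9) = 286.993 + 190.013 + 173.672 + 359.983 + 396.850 + 132.998 + 191.521 + 150.434 = 1882.465 mg/L

1882.465 mg/L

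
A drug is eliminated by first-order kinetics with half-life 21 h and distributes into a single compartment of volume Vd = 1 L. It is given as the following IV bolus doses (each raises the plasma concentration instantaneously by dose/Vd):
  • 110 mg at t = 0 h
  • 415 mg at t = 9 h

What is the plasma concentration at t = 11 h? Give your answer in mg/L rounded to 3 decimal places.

464.997 mg/L

k = ln 2 / 21 = 0.03301 per h
Dose 1 (110 mg at t=0 h): 110·exp(−0.03301·11) = 76.509 mg/L
Dose 2 (415 mg at t=9 h): 415·exp(−0.03301·2) = 388.489 mg/L
C(11) = 76.509 + 388.489 = 464.997 mg/L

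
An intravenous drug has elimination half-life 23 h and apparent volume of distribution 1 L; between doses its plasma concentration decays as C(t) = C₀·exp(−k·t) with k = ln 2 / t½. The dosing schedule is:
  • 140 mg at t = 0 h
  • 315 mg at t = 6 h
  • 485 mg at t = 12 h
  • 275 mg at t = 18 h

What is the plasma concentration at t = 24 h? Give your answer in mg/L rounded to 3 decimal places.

818.365 mg/L

k = ln 2 / 23 = 0.03014 per h
Dose 1 (140 mg at t=0 h): 140·exp(−0.03014·24) = 67.922 mg/L
Dose 2 (315 mg at t=6 h): 315·exp(−0.03014·18) = 183.114 mg/L
Dose 3 (485 mg at t=12 h): 485·exp(−0.03014·12) = 337.818 mg/L
Dose 4 (275 mg at t=18 h): 275·exp(−0.03014·6) = 229.511 mg/L
C(24) = 67.922 + 183.114 + 337.818 + 229.511 = 818.365 mg/L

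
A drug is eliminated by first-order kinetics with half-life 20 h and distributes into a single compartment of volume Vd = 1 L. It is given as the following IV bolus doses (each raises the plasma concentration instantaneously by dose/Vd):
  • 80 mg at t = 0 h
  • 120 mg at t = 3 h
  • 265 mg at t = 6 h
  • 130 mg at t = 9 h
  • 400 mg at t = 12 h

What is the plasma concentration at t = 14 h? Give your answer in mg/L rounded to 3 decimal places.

814.570 mg/L

k = ln 2 / 20 = 0.03466 per h
Dose 1 (80 mg at t=0 h): 80·exp(−0.03466·14) = 49.246 mg/L
Dose 2 (120 mg at t=3 h): 120·exp(−0.03466·11) = 81.962 mg/L
Dose 3 (265 mg at t=6 h): 265·exp(−0.03466·8) = 200.832 mg/L
Dose 4 (130 mg at t=9 h): 130·exp(−0.03466·5) = 109.317 mg/L
Dose 5 (400 mg at t=12 h): 400·exp(−0.03466·2) = 373.213 mg/L
C(14) = 49.246 + 81.962 + 200.832 + 109.317 + 373.213 = 814.570 mg/L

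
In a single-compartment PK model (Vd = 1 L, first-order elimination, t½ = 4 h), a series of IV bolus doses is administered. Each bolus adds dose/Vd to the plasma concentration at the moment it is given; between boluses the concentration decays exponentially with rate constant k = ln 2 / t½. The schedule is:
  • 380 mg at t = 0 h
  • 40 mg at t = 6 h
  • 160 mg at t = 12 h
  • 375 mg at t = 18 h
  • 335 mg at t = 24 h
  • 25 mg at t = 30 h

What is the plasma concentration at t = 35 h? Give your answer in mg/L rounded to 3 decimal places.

84.136 mg/L

k = ln 2 / 4 = 0.17329 per h
Dose 1 (380 mg at t=0 h): 380·exp(−0.17329·35) = 0.883 mg/L
Dose 2 (40 mg at t=6 h): 40·exp(−0.17329·29) = 0.263 mg/L
Dose 3 (160 mg at t=12 h): 160·exp(−0.17329·23) = 2.973 mg/L
Dose 4 (375 mg at t=18 h): 375·exp(−0.17329·17) = 19.709 mg/L
Dose 5 (335 mg at t=24 h): 335·exp(−0.17329·11) = 49.798 mg/L
Dose 6 (25 mg at t=30 h): 25·exp(−0.17329·5) = 10.511 mg/L
C(35) = 0.883 + 0.263 + 2.973 + 19.709 + 49.798 + 10.511 = 84.136 mg/L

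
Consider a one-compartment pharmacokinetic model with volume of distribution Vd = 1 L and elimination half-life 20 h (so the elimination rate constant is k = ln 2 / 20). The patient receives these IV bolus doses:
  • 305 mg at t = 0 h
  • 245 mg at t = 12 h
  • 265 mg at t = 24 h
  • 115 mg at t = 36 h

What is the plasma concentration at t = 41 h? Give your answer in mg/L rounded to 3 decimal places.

407.049 mg/L

k = ln 2 / 20 = 0.03466 per h
Dose 1 (305 mg at t=0 h): 305·exp(−0.03466·41) = 73.653 mg/L
Dose 2 (245 mg at t=12 h): 245·exp(−0.03466·29) = 89.675 mg/L
Dose 3 (265 mg at t=24 h): 265·exp(−0.03466·17) = 147.018 mg/L
Dose 4 (115 mg at t=36 h): 115·exp(−0.03466·5) = 96.703 mg/L
C(41) = 73.653 + 89.675 + 147.018 + 96.703 = 407.049 mg/L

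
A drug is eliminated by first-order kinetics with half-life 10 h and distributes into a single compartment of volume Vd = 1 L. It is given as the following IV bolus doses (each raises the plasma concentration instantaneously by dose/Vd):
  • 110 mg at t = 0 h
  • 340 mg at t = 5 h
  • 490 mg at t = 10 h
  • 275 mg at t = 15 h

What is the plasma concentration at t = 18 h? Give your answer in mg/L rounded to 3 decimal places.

k = ln 2 / 10 = 0.06931 per h
Dose 1 (110 mg at t=0 h): 110·exp(−0.06931·18) = 31.589 mg/L
Dose 2 (340 mg at t=5 h): 340·exp(−0.06931·13) = 138.083 mg/L
Dose 3 (490 mg at t=10 h): 490·exp(−0.06931·8) = 281.431 mg/L
Dose 4 (275 mg at t=15 h): 275·exp(−0.06931·3) = 223.369 mg/L
C(18) = 31.589 + 138.083 + 281.431 + 223.369 = 674.473 mg/L

674.473 mg/L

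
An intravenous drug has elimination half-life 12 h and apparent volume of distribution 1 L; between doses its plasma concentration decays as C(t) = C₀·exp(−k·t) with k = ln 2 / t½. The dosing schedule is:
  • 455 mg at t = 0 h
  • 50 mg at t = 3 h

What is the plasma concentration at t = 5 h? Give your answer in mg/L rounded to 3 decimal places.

k = ln 2 / 12 = 0.05776 per h
Dose 1 (455 mg at t=0 h): 455·exp(−0.05776·5) = 340.865 mg/L
Dose 2 (50 mg at t=3 h): 50·exp(−0.05776·2) = 44.545 mg/L
C(5) = 340.865 + 44.545 = 385.410 mg/L

385.410 mg/L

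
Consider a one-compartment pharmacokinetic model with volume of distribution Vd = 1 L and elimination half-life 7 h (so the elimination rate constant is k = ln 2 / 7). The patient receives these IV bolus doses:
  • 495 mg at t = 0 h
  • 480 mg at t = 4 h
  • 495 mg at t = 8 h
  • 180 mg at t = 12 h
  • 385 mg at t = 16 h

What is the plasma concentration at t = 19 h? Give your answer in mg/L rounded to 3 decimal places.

726.722 mg/L

k = ln 2 / 7 = 0.09902 per h
Dose 1 (495 mg at t=0 h): 495·exp(−0.09902·19) = 75.426 mg/L
Dose 2 (480 mg at t=4 h): 480·exp(−0.09902·15) = 108.687 mg/L
Dose 3 (495 mg at t=8 h): 495·exp(−0.09902·11) = 166.555 mg/L
Dose 4 (180 mg at t=12 h): 180·exp(−0.09902·7) = 90.000 mg/L
Dose 5 (385 mg at t=16 h): 385·exp(−0.09902·3) = 286.054 mg/L
C(19) = 75.426 + 108.687 + 166.555 + 90.000 + 286.054 = 726.722 mg/L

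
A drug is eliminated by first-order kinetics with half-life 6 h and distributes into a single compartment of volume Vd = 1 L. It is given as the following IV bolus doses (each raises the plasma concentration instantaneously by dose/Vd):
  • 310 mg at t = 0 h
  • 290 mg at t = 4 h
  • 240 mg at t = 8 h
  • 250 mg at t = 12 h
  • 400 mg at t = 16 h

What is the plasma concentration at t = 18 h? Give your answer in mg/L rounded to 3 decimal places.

k = ln 2 / 6 = 0.11552 per h
Dose 1 (310 mg at t=0 h): 310·exp(−0.11552·18) = 38.750 mg/L
Dose 2 (290 mg at t=4 h): 290·exp(−0.11552·14) = 57.543 mg/L
Dose 3 (240 mg at t=8 h): 240·exp(−0.11552·10) = 75.595 mg/L
Dose 4 (250 mg at t=12 h): 250·exp(−0.11552·6) = 125.000 mg/L
Dose 5 (400 mg at t=16 h): 400·exp(−0.11552·2) = 317.480 mg/L
C(18) = 38.750 + 57.543 + 75.595 + 125.000 + 317.480 = 614.369 mg/L

614.369 mg/L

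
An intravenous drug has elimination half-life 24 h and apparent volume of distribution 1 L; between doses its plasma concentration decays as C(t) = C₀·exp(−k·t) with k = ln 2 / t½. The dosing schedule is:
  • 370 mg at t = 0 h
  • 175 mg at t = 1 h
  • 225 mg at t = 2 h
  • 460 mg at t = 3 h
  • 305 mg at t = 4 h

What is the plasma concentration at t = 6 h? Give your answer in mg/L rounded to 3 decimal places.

1372.756 mg/L

k = ln 2 / 24 = 0.02888 per h
Dose 1 (370 mg at t=0 h): 370·exp(−0.02888·6) = 311.132 mg/L
Dose 2 (175 mg at t=1 h): 175·exp(−0.02888·5) = 151.469 mg/L
Dose 3 (225 mg at t=2 h): 225·exp(−0.02888·4) = 200.452 mg/L
Dose 4 (460 mg at t=3 h): 460·exp(−0.02888·3) = 421.822 mg/L
Dose 5 (305 mg at t=4 h): 305·exp(−0.02888·2) = 287.882 mg/L
C(6) = 311.132 + 151.469 + 200.452 + 421.822 + 287.882 = 1372.756 mg/L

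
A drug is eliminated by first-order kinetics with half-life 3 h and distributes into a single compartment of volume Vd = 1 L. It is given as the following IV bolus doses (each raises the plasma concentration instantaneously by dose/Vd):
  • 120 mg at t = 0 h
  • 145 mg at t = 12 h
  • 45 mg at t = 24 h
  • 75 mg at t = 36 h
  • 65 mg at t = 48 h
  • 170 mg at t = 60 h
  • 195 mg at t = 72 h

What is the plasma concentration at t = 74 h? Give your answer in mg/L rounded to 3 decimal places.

129.708 mg/L

k = ln 2 / 3 = 0.23105 per h
Dose 1 (120 mg at t=0 h): 120·exp(−0.23105·74) = 0.000 mg/L
Dose 2 (145 mg at t=12 h): 145·exp(−0.23105·62) = 0.000 mg/L
Dose 3 (45 mg at t=24 h): 45·exp(−0.23105·50) = 0.000 mg/L
Dose 4 (75 mg at t=36 h): 75·exp(−0.23105·38) = 0.012 mg/L
Dose 5 (65 mg at t=48 h): 65·exp(−0.23105·26) = 0.160 mg/L
Dose 6 (170 mg at t=60 h): 170·exp(−0.23105·14) = 6.693 mg/L
Dose 7 (195 mg at t=72 h): 195·exp(−0.23105·2) = 122.842 mg/L
C(74) = 0.000 + 0.000 + 0.000 + 0.012 + 0.160 + 6.693 + 122.842 = 129.708 mg/L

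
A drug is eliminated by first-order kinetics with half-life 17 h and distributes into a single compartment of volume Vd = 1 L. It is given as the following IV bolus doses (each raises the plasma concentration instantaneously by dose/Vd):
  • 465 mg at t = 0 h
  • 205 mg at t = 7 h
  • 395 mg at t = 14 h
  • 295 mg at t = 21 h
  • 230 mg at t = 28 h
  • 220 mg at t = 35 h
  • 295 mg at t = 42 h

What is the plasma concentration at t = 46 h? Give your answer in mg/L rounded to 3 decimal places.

k = ln 2 / 17 = 0.04077 per h
Dose 1 (465 mg at t=0 h): 465·exp(−0.04077·46) = 71.269 mg/L
Dose 2 (205 mg at t=7 h): 205·exp(−0.04077·39) = 41.798 mg/L
Dose 3 (395 mg at t=14 h): 395·exp(−0.04077·32) = 107.140 mg/L
Dose 4 (295 mg at t=21 h): 295·exp(−0.04077·25) = 106.446 mg/L
Dose 5 (230 mg at t=28 h): 230·exp(−0.04077·18) = 110.405 mg/L
Dose 6 (220 mg at t=35 h): 220·exp(−0.04077·11) = 140.488 mg/L
Dose 7 (295 mg at t=42 h): 295·exp(−0.04077·4) = 250.606 mg/L
C(46) = 71.269 + 41.798 + 107.140 + 106.446 + 110.405 + 140.488 + 250.606 = 828.153 mg/L

828.153 mg/L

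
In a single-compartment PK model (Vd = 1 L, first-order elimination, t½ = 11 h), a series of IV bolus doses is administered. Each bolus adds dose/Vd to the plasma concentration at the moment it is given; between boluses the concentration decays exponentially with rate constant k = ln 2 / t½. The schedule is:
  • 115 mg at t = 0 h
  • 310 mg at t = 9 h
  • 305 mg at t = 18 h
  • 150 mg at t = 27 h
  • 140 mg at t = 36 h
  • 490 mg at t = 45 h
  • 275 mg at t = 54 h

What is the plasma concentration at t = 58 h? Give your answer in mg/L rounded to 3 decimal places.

527.630 mg/L

k = ln 2 / 11 = 0.06301 per h
Dose 1 (115 mg at t=0 h): 115·exp(−0.06301·58) = 2.975 mg/L
Dose 2 (310 mg at t=9 h): 310·exp(−0.06301·49) = 14.139 mg/L
Dose 3 (305 mg at t=18 h): 305·exp(−0.06301·40) = 24.527 mg/L
Dose 4 (150 mg at t=27 h): 150·exp(−0.06301·31) = 21.268 mg/L
Dose 5 (140 mg at t=36 h): 140·exp(−0.06301·22) = 35.000 mg/L
Dose 6 (490 mg at t=45 h): 490·exp(−0.06301·13) = 215.990 mg/L
Dose 7 (275 mg at t=54 h): 275·exp(−0.06301·4) = 213.731 mg/L
C(58) = 2.975 + 14.139 + 24.527 + 21.268 + 35.000 + 215.990 + 213.731 = 527.630 mg/L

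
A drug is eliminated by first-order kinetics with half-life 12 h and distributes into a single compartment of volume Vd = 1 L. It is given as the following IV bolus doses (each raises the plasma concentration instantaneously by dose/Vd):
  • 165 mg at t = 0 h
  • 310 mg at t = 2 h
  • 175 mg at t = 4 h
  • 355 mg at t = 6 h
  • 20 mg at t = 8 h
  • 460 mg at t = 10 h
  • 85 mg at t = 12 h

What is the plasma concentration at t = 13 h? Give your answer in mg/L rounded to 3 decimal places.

1065.101 mg/L

k = ln 2 / 12 = 0.05776 per h
Dose 1 (165 mg at t=0 h): 165·exp(−0.05776·13) = 77.870 mg/L
Dose 2 (310 mg at t=2 h): 310·exp(−0.05776·11) = 164.217 mg/L
Dose 3 (175 mg at t=4 h): 175·exp(−0.05776·9) = 104.056 mg/L
Dose 4 (355 mg at t=6 h): 355·exp(−0.05776·7) = 236.934 mg/L
Dose 5 (20 mg at t=8 h): 20·exp(−0.05776·5) = 14.983 mg/L
Dose 6 (460 mg at t=10 h): 460·exp(−0.05776·3) = 386.812 mg/L
Dose 7 (85 mg at t=12 h): 85·exp(−0.05776·1) = 80.229 mg/L
C(13) = 77.870 + 164.217 + 104.056 + 236.934 + 14.983 + 386.812 + 80.229 = 1065.101 mg/L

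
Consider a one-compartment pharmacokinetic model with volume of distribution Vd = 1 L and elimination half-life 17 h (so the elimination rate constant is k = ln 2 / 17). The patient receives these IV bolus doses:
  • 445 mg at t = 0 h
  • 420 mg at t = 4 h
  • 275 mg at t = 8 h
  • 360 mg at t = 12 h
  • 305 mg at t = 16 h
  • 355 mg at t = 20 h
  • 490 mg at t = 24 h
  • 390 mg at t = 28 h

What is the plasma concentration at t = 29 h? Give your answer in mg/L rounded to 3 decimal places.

1784.286 mg/L

k = ln 2 / 17 = 0.04077 per h
Dose 1 (445 mg at t=0 h): 445·exp(−0.04077·29) = 136.408 mg/L
Dose 2 (420 mg at t=4 h): 420·exp(−0.04077·25) = 151.551 mg/L
Dose 3 (275 mg at t=8 h): 275·exp(−0.04077·21) = 116.808 mg/L
Dose 4 (360 mg at t=12 h): 360·exp(−0.04077·17) = 180.000 mg/L
Dose 5 (305 mg at t=16 h): 305·exp(−0.04077·13) = 179.515 mg/L
Dose 6 (355 mg at t=20 h): 355·exp(−0.04077·9) = 245.957 mg/L
Dose 7 (490 mg at t=24 h): 490·exp(−0.04077·5) = 399.630 mg/L
Dose 8 (390 mg at t=28 h): 390·exp(−0.04077·1) = 374.418 mg/L
C(29) = 136.408 + 151.551 + 116.808 + 180.000 + 179.515 + 245.957 + 399.630 + 374.418 = 1784.286 mg/L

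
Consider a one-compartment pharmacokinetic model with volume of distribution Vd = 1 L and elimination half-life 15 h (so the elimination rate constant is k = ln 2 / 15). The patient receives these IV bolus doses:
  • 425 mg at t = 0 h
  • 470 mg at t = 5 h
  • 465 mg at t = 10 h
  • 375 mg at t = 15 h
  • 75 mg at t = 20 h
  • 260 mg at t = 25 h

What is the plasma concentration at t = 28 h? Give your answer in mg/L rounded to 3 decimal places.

k = ln 2 / 15 = 0.04621 per h
Dose 1 (425 mg at t=0 h): 425·exp(−0.04621·28) = 116.538 mg/L
Dose 2 (470 mg at t=5 h): 470·exp(−0.04621·23) = 162.375 mg/L
Dose 3 (465 mg at t=10 h): 465·exp(−0.04621·18) = 202.403 mg/L
Dose 4 (375 mg at t=15 h): 375·exp(−0.04621·13) = 205.655 mg/L
Dose 5 (75 mg at t=20 h): 75·exp(−0.04621·8) = 51.822 mg/L
Dose 6 (260 mg at t=25 h): 260·exp(−0.04621·3) = 226.343 mg/L
C(28) = 116.538 + 162.375 + 202.403 + 205.655 + 51.822 + 226.343 = 965.135 mg/L

965.135 mg/L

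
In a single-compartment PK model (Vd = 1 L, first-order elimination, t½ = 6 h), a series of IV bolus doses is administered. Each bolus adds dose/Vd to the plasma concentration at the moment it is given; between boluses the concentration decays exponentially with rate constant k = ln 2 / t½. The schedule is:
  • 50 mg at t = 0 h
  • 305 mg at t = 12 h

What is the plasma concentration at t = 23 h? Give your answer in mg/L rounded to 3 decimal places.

k = ln 2 / 6 = 0.11552 per h
Dose 1 (50 mg at t=0 h): 50·exp(−0.11552·23) = 3.508 mg/L
Dose 2 (305 mg at t=12 h): 305·exp(−0.11552·11) = 85.588 mg/L
C(23) = 3.508 + 85.588 = 89.095 mg/L

89.095 mg/L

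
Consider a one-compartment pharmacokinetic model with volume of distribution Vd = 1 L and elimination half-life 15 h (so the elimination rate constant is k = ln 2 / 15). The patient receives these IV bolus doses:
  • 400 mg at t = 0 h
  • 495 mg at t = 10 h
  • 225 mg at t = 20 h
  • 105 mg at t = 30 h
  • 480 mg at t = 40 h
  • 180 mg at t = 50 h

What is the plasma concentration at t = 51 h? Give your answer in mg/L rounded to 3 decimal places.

666.425 mg/L

k = ln 2 / 15 = 0.04621 per h
Dose 1 (400 mg at t=0 h): 400·exp(−0.04621·51) = 37.893 mg/L
Dose 2 (495 mg at t=10 h): 495·exp(−0.04621·41) = 74.437 mg/L
Dose 3 (225 mg at t=20 h): 225·exp(−0.04621·31) = 53.710 mg/L
Dose 4 (105 mg at t=30 h): 105·exp(−0.04621·21) = 39.788 mg/L
Dose 5 (480 mg at t=40 h): 480·exp(−0.04621·11) = 288.726 mg/L
Dose 6 (180 mg at t=50 h): 180·exp(−0.04621·1) = 171.871 mg/L
C(51) = 37.893 + 74.437 + 53.710 + 39.788 + 288.726 + 171.871 = 666.425 mg/L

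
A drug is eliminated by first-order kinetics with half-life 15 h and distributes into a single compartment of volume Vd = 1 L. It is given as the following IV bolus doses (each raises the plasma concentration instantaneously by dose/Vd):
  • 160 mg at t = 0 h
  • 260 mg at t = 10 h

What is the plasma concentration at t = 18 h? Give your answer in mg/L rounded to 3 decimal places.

k = ln 2 / 15 = 0.04621 per h
Dose 1 (160 mg at t=0 h): 160·exp(−0.04621·18) = 69.644 mg/L
Dose 2 (260 mg at t=10 h): 260·exp(−0.04621·8) = 179.649 mg/L
C(18) = 69.644 + 179.649 = 249.293 mg/L

249.293 mg/L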